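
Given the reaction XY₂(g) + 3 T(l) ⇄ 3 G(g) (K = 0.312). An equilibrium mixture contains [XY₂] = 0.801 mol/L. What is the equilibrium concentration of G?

(T is a pure liquid — omitted from K.)
At equilibrium, K = [G]³ / [XY₂] = 0.312.
([G])³ / (0.801) = 0.312
[G]³ = 0.250 ⇒ [G] = 0.630 mol/L

[G] = 0.630 mol/L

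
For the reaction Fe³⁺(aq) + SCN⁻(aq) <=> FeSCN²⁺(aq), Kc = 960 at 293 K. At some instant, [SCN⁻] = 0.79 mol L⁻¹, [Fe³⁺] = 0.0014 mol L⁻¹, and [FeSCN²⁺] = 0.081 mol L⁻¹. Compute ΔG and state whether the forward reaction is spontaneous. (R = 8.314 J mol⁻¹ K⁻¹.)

ΔG = -6.27 kJ/mol; the forward reaction is spontaneous

Qc = [FeSCN²⁺] / ([Fe³⁺]·[SCN⁻]) = (0.081) / ((0.0014)·(0.79)) = 73.2
ΔG = RT ln(Qc/Kc) = (8.314 J mol⁻¹ K⁻¹)(293 K) × ln(73.2/960)
   = (2.436 kJ/mol)(-2.574) = -6.27 kJ/mol
ΔG < 0, so the forward reaction is spontaneous (proceeds forward).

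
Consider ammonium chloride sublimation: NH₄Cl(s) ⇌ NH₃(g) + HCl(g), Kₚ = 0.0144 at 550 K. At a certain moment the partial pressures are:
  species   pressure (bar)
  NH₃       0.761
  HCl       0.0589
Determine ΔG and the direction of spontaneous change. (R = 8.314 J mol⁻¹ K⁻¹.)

(NH₄Cl is a pure solid — omitted from Qₚ.)
Qₚ = P(NH₃)·P(HCl) = (0.761)·(0.0589) = 0.0448
ΔG = RT ln(Qₚ/Kₚ) = (8.314 J mol⁻¹ K⁻¹)(550 K) × ln(0.0448/0.0144)
   = (4.573 kJ/mol)(1.135) = 5.19 kJ/mol
ΔG > 0, so the forward reaction is non-spontaneous (proceeds in reverse).

ΔG = 5.19 kJ/mol; the forward reaction is non-spontaneous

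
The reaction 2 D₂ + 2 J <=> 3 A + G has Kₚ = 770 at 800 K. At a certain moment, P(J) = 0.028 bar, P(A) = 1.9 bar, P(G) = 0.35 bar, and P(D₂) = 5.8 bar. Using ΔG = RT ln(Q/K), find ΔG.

ΔG = -14.2 kJ/mol

Qₚ = P(A)³·P(G) / (P(D₂)²·P(J)²) = (1.9)³·(0.35) / ((5.8)²·(0.028)²) = 91.0
ΔG = RT ln(Qₚ/Kₚ) = (8.314 J mol⁻¹ K⁻¹)(800 K) × ln(91.0/770)
   = (6.651 kJ/mol)(-2.136) = -14.2 kJ/mol
ΔG < 0, so the forward reaction is spontaneous (proceeds forward).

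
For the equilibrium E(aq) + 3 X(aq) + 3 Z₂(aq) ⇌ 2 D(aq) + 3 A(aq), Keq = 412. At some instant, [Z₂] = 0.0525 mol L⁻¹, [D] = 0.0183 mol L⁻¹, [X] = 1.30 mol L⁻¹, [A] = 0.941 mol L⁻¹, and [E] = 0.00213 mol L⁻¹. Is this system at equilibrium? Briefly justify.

Q = [D]²·[A]³ / ([E]·[X]³·[Z₂]³) = (0.0183)²·(0.941)³ / ((0.00213)·(1.30)³·(0.0525)³) = 412
Q = 412 = Keq; the system is at equilibrium.

yes, at equilibrium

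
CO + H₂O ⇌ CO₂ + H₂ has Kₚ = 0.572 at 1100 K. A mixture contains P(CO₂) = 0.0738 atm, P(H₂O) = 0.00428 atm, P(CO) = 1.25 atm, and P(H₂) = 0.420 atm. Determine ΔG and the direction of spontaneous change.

ΔG = 21.2 kJ/mol; the forward reaction is non-spontaneous

Qₚ = P(CO₂)·P(H₂) / (P(CO)·P(H₂O)) = (0.0738)·(0.420) / ((1.25)·(0.00428)) = 5.79
ΔG = RT ln(Qₚ/Kₚ) = (8.314 J mol⁻¹ K⁻¹)(1100 K) × ln(5.79/0.572)
   = (9.145 kJ/mol)(2.315) = 21.2 kJ/mol
ΔG > 0, so the forward reaction is non-spontaneous (proceeds in reverse).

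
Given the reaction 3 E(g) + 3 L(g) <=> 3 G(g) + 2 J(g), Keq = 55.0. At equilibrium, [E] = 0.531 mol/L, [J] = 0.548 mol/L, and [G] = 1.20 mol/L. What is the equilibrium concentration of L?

At equilibrium, Keq = [G]³·[J]² / ([E]³·[L]³) = 55.0.
(1.20)³·(0.548)² / ((0.531)³·([L])³) = 55.0
[L]³ = 0.0630 ⇒ [L] = 0.398 mol/L

[L] = 0.398 mol/L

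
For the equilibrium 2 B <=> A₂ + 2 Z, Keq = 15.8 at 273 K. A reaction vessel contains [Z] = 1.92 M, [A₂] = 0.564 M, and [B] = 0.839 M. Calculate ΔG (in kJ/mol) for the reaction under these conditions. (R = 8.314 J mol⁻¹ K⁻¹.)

ΔG = -3.81 kJ/mol

Q = [A₂]·[Z]² / [B]² = (0.564)·(1.92)² / (0.839)² = 2.95
ΔG = RT ln(Q/Keq) = (8.314 J mol⁻¹ K⁻¹)(273 K) × ln(2.95/15.8)
   = (2.270 kJ/mol)(-1.678) = -3.81 kJ/mol
ΔG < 0, so the forward reaction is spontaneous (proceeds forward).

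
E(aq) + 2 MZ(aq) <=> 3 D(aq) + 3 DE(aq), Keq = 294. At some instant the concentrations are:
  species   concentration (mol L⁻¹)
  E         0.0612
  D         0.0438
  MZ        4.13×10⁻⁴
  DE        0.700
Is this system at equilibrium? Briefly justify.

no; Q > K, reaction proceeds in reverse

Q = [D]³·[DE]³ / ([E]·[MZ]²) = (0.0438)³·(0.700)³ / ((0.0612)·(4.13×10⁻⁴)²) = 2760
Q = 2760 > Keq = 294: net reverse reaction.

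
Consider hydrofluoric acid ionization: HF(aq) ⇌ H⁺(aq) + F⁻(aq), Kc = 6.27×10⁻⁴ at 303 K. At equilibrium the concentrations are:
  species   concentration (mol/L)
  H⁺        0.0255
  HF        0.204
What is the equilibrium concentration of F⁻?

[F⁻] = 0.00502 mol/L

At equilibrium, Kc = [H⁺]·[F⁻] / [HF] = 6.27×10⁻⁴.
(0.0255)·([F⁻]) / (0.204) = 6.27×10⁻⁴
[F⁻] = 0.00502 mol/L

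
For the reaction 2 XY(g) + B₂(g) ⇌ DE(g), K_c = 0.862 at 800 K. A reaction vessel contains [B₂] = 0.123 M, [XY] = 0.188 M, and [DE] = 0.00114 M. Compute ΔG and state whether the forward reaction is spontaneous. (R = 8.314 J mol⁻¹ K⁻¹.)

ΔG = -7.92 kJ/mol; the forward reaction is spontaneous

Q_c = [DE] / ([XY]²·[B₂]) = (0.00114) / ((0.188)²·(0.123)) = 0.262
ΔG = RT ln(Q_c/K_c) = (8.314 J mol⁻¹ K⁻¹)(800 K) × ln(0.262/0.862)
   = (6.651 kJ/mol)(-1.191) = -7.92 kJ/mol
ΔG < 0, so the forward reaction is spontaneous (proceeds forward).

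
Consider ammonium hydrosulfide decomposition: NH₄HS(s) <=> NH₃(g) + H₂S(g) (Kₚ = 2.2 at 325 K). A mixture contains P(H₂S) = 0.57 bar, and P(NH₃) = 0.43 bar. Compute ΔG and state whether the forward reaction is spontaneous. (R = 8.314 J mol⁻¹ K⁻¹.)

ΔG = -5.93 kJ/mol; the forward reaction is spontaneous

(NH₄HS is a pure solid — omitted from Qₚ.)
Qₚ = P(NH₃)·P(H₂S) = (0.43)·(0.57) = 0.245
ΔG = RT ln(Qₚ/Kₚ) = (8.314 J mol⁻¹ K⁻¹)(325 K) × ln(0.245/2.2)
   = (2.702 kJ/mol)(-2.195) = -5.93 kJ/mol
ΔG < 0, so the forward reaction is spontaneous (proceeds forward).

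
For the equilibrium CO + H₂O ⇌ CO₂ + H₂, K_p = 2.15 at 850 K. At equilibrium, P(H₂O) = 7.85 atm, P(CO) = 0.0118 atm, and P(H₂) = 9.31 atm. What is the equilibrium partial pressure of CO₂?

P(CO₂) = 0.0214 atm

At equilibrium, K_p = P(CO₂)·P(H₂) / (P(CO)·P(H₂O)) = 2.15.
(P(CO₂))·(9.31) / ((0.0118)·(7.85)) = 2.15
P(CO₂) = 0.0214 atm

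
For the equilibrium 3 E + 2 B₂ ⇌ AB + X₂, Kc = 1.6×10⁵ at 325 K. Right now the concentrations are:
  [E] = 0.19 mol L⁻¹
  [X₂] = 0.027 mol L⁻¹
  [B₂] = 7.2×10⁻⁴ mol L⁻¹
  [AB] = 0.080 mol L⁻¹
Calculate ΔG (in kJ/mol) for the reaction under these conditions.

Qc = [AB]·[X₂] / ([E]³·[B₂]²) = (0.080)·(0.027) / ((0.19)³·(7.2×10⁻⁴)²) = 6.07×10⁵
ΔG = RT ln(Qc/Kc) = (8.314 J mol⁻¹ K⁻¹)(325 K) × ln(6.07×10⁵/1.6×10⁵)
   = (2.702 kJ/mol)(1.333) = 3.60 kJ/mol
ΔG > 0, so the forward reaction is non-spontaneous (proceeds in reverse).

ΔG = 3.60 kJ/mol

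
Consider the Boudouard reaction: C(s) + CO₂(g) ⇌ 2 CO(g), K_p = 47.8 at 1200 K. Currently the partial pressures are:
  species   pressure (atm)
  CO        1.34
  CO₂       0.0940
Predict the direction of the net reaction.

to the right

(C is a pure solid — omitted from Q_p.)
Q_p = P(CO)² / P(CO₂) = (1.34)² / (0.0940) = 19.1
Q_p = 19.1 < K_p = 47.8, so the forward reaction proceeds.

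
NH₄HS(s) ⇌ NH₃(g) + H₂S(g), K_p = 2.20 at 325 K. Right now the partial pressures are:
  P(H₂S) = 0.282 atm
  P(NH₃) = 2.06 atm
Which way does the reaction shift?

(NH₄HS is a pure solid — omitted from Q_p.)
Q_p = P(NH₃)·P(H₂S) = (2.06)·(0.282) = 0.581
Q_p = 0.581 < K_p = 2.20, so the forward reaction proceeds.

to the right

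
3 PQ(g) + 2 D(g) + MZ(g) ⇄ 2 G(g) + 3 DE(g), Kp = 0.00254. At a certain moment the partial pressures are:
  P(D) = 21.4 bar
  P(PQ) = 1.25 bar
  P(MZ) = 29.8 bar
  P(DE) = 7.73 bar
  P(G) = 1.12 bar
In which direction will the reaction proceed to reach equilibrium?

to the left

Qp = P(G)²·P(DE)³ / (P(PQ)³·P(D)²·P(MZ)) = (1.12)²·(7.73)³ / ((1.25)³·(21.4)²·(29.8)) = 0.0217
Qp = 0.0217 > Kp = 0.00254, so the reverse reaction proceeds.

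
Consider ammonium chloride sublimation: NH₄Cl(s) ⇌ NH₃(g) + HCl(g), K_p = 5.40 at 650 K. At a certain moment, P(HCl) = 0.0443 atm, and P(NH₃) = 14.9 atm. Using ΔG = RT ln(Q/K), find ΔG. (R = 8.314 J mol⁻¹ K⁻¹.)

ΔG = -11.4 kJ/mol

(NH₄Cl is a pure solid — omitted from Q_p.)
Q_p = P(NH₃)·P(HCl) = (14.9)·(0.0443) = 0.660
ΔG = RT ln(Q_p/K_p) = (8.314 J mol⁻¹ K⁻¹)(650 K) × ln(0.660/5.40)
   = (5.404 kJ/mol)(-2.102) = -11.4 kJ/mol
ΔG < 0, so the forward reaction is spontaneous (proceeds forward).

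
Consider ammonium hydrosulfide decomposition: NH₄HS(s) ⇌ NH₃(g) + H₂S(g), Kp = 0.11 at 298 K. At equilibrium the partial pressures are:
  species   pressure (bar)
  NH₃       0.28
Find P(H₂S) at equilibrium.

P(H₂S) = 0.39 bar

(NH₄HS is a pure solid — omitted from Kp.)
At equilibrium, Kp = P(NH₃)·P(H₂S) = 0.11.
(0.28)·(P(H₂S)) = 0.11
P(H₂S) = 0.393 = 0.39 bar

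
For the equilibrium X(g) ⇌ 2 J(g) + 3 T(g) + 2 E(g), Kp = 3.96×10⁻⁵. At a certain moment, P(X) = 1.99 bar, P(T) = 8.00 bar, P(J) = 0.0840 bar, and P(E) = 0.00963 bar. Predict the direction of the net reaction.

reverse (toward reactants)

Qp = P(J)²·P(T)³·P(E)² / P(X) = (0.0840)²·(8.00)³·(0.00963)² / (1.99) = 1.68×10⁻⁴
Qp = 1.68×10⁻⁴ > Kp = 3.96×10⁻⁵, so the reverse reaction proceeds.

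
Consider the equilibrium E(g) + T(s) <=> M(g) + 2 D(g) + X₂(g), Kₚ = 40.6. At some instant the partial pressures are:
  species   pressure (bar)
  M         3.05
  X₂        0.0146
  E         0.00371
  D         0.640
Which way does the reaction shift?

to the right

(T is a pure solid — omitted from Qₚ.)
Qₚ = P(M)·P(D)²·P(X₂) / P(E) = (3.05)·(0.640)²·(0.0146) / (0.00371) = 4.92
Qₚ = 4.92 < Kₚ = 40.6, so the forward reaction proceeds.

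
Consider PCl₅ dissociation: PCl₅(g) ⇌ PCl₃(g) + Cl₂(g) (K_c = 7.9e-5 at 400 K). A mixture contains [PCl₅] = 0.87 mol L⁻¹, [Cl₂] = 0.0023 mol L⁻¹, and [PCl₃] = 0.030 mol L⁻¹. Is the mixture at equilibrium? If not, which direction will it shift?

yes, at equilibrium

Q_c = [PCl₃]·[Cl₂] / [PCl₅] = (0.030)·(0.0023) / (0.87) = 7.9e-5
Q_c = 7.9e-5 = K_c; the system is at equilibrium.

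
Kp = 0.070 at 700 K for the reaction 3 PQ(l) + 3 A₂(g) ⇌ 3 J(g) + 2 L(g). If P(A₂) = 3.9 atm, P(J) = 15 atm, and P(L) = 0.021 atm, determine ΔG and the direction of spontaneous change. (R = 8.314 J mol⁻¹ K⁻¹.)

ΔG = -5.97 kJ/mol; the forward reaction is spontaneous

(PQ is a pure liquid — omitted from Qp.)
Qp = P(J)³·P(L)² / P(A₂)³ = (15)³·(0.021)² / (3.9)³ = 0.0251
ΔG = RT ln(Qp/Kp) = (8.314 J mol⁻¹ K⁻¹)(700 K) × ln(0.0251/0.070)
   = (5.820 kJ/mol)(-1.026) = -5.97 kJ/mol
ΔG < 0, so the forward reaction is spontaneous (proceeds forward).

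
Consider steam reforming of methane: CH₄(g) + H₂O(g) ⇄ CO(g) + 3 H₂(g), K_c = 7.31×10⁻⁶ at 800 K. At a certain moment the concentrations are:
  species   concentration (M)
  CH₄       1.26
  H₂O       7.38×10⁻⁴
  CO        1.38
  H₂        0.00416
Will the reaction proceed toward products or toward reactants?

in the reverse direction

Q_c = [CO]·[H₂]³ / ([CH₄]·[H₂O]) = (1.38)·(0.00416)³ / ((1.26)·(7.38×10⁻⁴)) = 1.07×10⁻⁴
Q_c = 1.07×10⁻⁴ > K_c = 7.31×10⁻⁶, so the reverse reaction proceeds.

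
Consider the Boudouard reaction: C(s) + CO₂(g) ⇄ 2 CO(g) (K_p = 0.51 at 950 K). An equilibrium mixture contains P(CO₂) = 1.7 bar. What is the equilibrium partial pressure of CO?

(C is a pure solid — omitted from K_p.)
At equilibrium, K_p = P(CO)² / P(CO₂) = 0.51.
(P(CO))² / (1.7) = 0.51
P(CO)² = 0.867 ⇒ P(CO) = 0.93 bar

P(CO) = 0.93 bar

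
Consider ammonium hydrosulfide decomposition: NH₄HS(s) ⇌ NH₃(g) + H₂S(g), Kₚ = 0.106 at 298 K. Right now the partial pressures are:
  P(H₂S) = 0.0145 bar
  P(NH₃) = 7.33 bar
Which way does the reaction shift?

(NH₄HS is a pure solid — omitted from Qₚ.)
Qₚ = P(NH₃)·P(H₂S) = (7.33)·(0.0145) = 0.106
Qₚ = 0.106 = Kₚ, so the system is already at equilibrium.

no net change (already at equilibrium)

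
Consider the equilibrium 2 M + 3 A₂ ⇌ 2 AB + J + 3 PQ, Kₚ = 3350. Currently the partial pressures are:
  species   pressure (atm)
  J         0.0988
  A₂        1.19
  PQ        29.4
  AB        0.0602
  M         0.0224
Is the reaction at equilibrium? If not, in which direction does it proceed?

toward reactants

Qₚ = P(AB)²·P(J)·P(PQ)³ / (P(M)²·P(A₂)³) = (0.0602)²·(0.0988)·(29.4)³ / ((0.0224)²·(1.19)³) = 10800
Qₚ = 10800 > Kₚ = 3350, so the reverse reaction proceeds.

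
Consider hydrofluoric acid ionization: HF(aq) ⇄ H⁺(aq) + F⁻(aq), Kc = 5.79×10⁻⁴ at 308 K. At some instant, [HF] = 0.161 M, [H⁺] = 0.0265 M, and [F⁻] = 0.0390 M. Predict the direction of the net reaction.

in the reverse direction

Qc = [H⁺]·[F⁻] / [HF] = (0.0265)·(0.0390) / (0.161) = 0.00642
Qc = 0.00642 > Kc = 5.79×10⁻⁴, so the reverse reaction proceeds.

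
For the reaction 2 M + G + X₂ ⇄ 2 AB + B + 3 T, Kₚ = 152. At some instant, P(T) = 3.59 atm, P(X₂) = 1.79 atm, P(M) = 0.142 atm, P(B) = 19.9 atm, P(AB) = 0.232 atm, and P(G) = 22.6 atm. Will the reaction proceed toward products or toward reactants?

in the forward direction

Qₚ = P(AB)²·P(B)·P(T)³ / (P(M)²·P(G)·P(X₂)) = (0.232)²·(19.9)·(3.59)³ / ((0.142)²·(22.6)·(1.79)) = 60.8
Qₚ = 60.8 < Kₚ = 152, so the forward reaction proceeds.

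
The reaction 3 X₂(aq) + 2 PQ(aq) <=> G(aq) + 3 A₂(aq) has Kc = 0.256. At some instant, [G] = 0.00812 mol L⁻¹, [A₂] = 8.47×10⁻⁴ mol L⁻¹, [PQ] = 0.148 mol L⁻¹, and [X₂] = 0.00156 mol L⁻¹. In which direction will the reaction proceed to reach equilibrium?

in the forward direction

Qc = [G]·[A₂]³ / ([X₂]³·[PQ]²) = (0.00812)·(8.47×10⁻⁴)³ / ((0.00156)³·(0.148)²) = 0.0593
Qc = 0.0593 < Kc = 0.256, so the forward reaction proceeds.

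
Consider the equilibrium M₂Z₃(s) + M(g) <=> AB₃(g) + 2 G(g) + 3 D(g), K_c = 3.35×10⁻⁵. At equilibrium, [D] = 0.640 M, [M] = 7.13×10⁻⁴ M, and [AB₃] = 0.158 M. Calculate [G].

[G] = 7.59×10⁻⁴ M

(M₂Z₃ is a pure solid — omitted from K_c.)
At equilibrium, K_c = [AB₃]·[G]²·[D]³ / [M] = 3.35×10⁻⁵.
(0.158)·([G])²·(0.640)³ / (7.13×10⁻⁴) = 3.35×10⁻⁵
[G]² = 5.77×10⁻⁷ ⇒ [G] = 7.59×10⁻⁴ M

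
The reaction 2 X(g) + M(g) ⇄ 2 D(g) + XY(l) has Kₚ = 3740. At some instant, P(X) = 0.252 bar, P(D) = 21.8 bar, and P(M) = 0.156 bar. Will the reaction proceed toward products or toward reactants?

(XY is a pure liquid — omitted from Qₚ.)
Qₚ = P(D)² / (P(X)²·P(M)) = (21.8)² / ((0.252)²·(0.156)) = 48000
Qₚ = 48000 > Kₚ = 3740, so the reverse reaction proceeds.

reverse (toward reactants)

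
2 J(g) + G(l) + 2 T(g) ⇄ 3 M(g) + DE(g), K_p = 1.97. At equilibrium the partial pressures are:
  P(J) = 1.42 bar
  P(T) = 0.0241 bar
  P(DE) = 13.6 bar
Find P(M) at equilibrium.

P(M) = 0.0554 bar

(G is a pure liquid — omitted from K_p.)
At equilibrium, K_p = P(M)³·P(DE) / (P(J)²·P(T)²) = 1.97.
(P(M))³·(13.6) / ((1.42)²·(0.0241)²) = 1.97
P(M)³ = 1.70×10⁻⁴ ⇒ P(M) = 0.0554 bar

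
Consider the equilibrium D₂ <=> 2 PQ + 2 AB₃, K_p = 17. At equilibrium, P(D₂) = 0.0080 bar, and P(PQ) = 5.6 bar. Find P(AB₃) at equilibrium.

P(AB₃) = 0.066 bar

At equilibrium, K_p = P(PQ)²·P(AB₃)² / P(D₂) = 17.
(5.6)²·(P(AB₃))² / (0.0080) = 17
P(AB₃)² = 0.00434 ⇒ P(AB₃) = 0.066 bar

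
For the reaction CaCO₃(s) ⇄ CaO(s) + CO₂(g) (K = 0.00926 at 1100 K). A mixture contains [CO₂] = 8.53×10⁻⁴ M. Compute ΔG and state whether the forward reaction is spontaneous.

(CaCO₃, CaO are pure solids — omitted from Q.)
Q = [CO₂] = 8.53×10⁻⁴
ΔG = RT ln(Q/K) = (8.314 J mol⁻¹ K⁻¹)(1100 K) × ln(8.53×10⁻⁴/0.00926)
   = (9.145 kJ/mol)(-2.385) = -21.8 kJ/mol
ΔG < 0, so the forward reaction is spontaneous (proceeds forward).

ΔG = -21.8 kJ/mol; the forward reaction is spontaneous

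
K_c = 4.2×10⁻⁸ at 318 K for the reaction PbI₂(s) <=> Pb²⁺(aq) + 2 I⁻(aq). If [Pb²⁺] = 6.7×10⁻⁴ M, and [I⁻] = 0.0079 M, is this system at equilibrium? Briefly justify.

yes, at equilibrium

(PbI₂ is a pure solid — omitted from Q_c.)
Q_c = [Pb²⁺]·[I⁻]² = (6.7×10⁻⁴)·(0.0079)² = 4.2×10⁻⁸
Q_c = 4.2×10⁻⁸ = K_c; the system is at equilibrium.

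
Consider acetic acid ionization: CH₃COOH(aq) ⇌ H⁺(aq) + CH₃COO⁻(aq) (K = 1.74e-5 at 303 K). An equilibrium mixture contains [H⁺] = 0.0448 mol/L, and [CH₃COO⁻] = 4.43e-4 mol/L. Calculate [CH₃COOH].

At equilibrium, K = [H⁺]·[CH₃COO⁻] / [CH₃COOH] = 1.74e-5.
(0.0448)·(4.43e-4) / ([CH₃COOH]) = 1.74e-5
[CH₃COOH] = 1.14 mol/L

[CH₃COOH] = 1.14 mol/L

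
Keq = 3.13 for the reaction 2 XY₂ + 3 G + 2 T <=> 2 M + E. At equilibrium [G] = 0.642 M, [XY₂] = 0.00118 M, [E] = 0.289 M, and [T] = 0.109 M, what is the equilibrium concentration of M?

At equilibrium, Keq = [M]²·[E] / ([XY₂]²·[G]³·[T]²) = 3.13.
([M])²·(0.289) / ((0.00118)²·(0.642)³·(0.109)²) = 3.13
[M]² = 4.74e-8 ⇒ [M] = 2.18e-4 M

[M] = 2.18e-4 M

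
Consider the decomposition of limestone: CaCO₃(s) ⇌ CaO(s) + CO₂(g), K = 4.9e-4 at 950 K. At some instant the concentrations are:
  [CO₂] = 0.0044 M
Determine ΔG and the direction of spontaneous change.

(CaCO₃, CaO are pure solids — omitted from Q.)
Q = [CO₂] = 0.00440
ΔG = RT ln(Q/K) = (8.314 J mol⁻¹ K⁻¹)(950 K) × ln(0.00440/4.9e-4)
   = (7.898 kJ/mol)(2.195) = 17.3 kJ/mol
ΔG > 0, so the forward reaction is non-spontaneous (proceeds in reverse).

ΔG = 17.3 kJ/mol; the forward reaction is non-spontaneous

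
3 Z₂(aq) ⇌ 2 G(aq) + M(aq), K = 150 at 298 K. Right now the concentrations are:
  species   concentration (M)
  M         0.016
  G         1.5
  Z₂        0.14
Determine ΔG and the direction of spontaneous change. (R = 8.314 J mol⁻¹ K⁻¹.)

Q = [G]²·[M] / [Z₂]³ = (1.5)²·(0.016) / (0.14)³ = 13.1
ΔG = RT ln(Q/K) = (8.314 J mol⁻¹ K⁻¹)(298 K) × ln(13.1/150)
   = (2.478 kJ/mol)(-2.438) = -6.04 kJ/mol
ΔG < 0, so the forward reaction is spontaneous (proceeds forward).

ΔG = -6.04 kJ/mol; the forward reaction is spontaneous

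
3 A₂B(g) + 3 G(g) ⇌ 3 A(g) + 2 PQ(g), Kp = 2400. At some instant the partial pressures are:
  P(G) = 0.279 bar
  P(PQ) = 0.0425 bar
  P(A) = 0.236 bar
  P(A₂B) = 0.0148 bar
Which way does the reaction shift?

Qp = P(A)³·P(PQ)² / (P(A₂B)³·P(G)³) = (0.236)³·(0.0425)² / ((0.0148)³·(0.279)³) = 337
Qp = 337 < Kp = 2400, so the forward reaction proceeds.

in the forward direction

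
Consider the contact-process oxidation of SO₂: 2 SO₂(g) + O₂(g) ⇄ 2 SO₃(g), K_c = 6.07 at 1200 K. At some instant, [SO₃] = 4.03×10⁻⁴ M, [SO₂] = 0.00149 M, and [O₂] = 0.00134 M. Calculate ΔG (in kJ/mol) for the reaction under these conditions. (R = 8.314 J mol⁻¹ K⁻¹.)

ΔG = 21.9 kJ/mol

Q_c = [SO₃]² / ([SO₂]²·[O₂]) = (4.03×10⁻⁴)² / ((0.00149)²·(0.00134)) = 54.6
ΔG = RT ln(Q_c/K_c) = (8.314 J mol⁻¹ K⁻¹)(1200 K) × ln(54.6/6.07)
   = (9.977 kJ/mol)(2.197) = 21.9 kJ/mol
ΔG > 0, so the forward reaction is non-spontaneous (proceeds in reverse).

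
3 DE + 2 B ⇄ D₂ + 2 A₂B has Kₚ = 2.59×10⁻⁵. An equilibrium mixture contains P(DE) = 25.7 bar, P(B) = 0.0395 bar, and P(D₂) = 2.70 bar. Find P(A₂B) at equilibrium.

At equilibrium, Kₚ = P(D₂)·P(A₂B)² / (P(DE)³·P(B)²) = 2.59×10⁻⁵.
(2.70)·(P(A₂B))² / ((25.7)³·(0.0395)²) = 2.59×10⁻⁵
P(A₂B)² = 2.54×10⁻⁴ ⇒ P(A₂B) = 0.0159 bar

P(A₂B) = 0.0159 bar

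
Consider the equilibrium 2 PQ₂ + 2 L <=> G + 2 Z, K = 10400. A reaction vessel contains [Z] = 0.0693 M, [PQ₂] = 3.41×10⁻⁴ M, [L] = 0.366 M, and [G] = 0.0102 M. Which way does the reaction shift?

forward (toward products)

Q = [G]·[Z]² / ([PQ₂]²·[L]²) = (0.0102)·(0.0693)² / ((3.41×10⁻⁴)²·(0.366)²) = 3140
Q = 3140 < K = 10400, so the forward reaction proceeds.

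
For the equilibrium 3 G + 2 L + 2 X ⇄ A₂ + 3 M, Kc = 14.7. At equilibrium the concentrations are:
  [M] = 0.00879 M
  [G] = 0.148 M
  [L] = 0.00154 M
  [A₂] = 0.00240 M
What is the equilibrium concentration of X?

At equilibrium, Kc = [A₂]·[M]³ / ([G]³·[L]²·[X]²) = 14.7.
(0.00240)·(0.00879)³ / ((0.148)³·(0.00154)²·([X])²) = 14.7
[X]² = 0.0144 ⇒ [X] = 0.120 M

[X] = 0.120 M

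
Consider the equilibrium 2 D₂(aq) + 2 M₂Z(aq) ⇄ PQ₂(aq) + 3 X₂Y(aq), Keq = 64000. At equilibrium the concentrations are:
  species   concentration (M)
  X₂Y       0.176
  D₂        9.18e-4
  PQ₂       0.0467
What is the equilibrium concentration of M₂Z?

[M₂Z] = 0.0687 M

At equilibrium, Keq = [PQ₂]·[X₂Y]³ / ([D₂]²·[M₂Z]²) = 64000.
(0.0467)·(0.176)³ / ((9.18e-4)²·([M₂Z])²) = 64000
[M₂Z]² = 0.00472 ⇒ [M₂Z] = 0.0687 M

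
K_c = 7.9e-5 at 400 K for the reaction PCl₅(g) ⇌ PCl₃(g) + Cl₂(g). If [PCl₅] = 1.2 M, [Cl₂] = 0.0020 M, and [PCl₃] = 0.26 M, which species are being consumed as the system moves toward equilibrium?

PCl₃, Cl₂ (products)

Q_c = [PCl₃]·[Cl₂] / [PCl₅] = (0.26)·(0.0020) / (1.2) = 4.3e-4
Q_c = 4.3e-4 > K_c = 7.9e-5: net reverse reaction.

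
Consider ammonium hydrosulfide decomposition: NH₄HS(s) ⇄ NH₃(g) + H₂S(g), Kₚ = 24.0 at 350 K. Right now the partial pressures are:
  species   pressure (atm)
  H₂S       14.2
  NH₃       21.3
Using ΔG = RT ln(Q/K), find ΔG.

ΔG = 7.37 kJ/mol

(NH₄HS is a pure solid — omitted from Qₚ.)
Qₚ = P(NH₃)·P(H₂S) = (21.3)·(14.2) = 302
ΔG = RT ln(Qₚ/Kₚ) = (8.314 J mol⁻¹ K⁻¹)(350 K) × ln(302/24.0)
   = (2.910 kJ/mol)(2.532) = 7.37 kJ/mol
ΔG > 0, so the forward reaction is non-spontaneous (proceeds in reverse).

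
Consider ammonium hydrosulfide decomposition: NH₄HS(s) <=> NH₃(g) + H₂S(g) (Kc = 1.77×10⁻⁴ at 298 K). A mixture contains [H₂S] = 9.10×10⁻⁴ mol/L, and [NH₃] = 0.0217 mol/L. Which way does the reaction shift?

(NH₄HS is a pure solid — omitted from Qc.)
Qc = [NH₃]·[H₂S] = (0.0217)·(9.10×10⁻⁴) = 1.97×10⁻⁵
Qc = 1.97×10⁻⁵ < Kc = 1.77×10⁻⁴, so the forward reaction proceeds.

to the right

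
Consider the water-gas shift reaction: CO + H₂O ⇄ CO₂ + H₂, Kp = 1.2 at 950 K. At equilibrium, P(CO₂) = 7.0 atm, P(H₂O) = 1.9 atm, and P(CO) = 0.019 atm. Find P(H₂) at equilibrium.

At equilibrium, Kp = P(CO₂)·P(H₂) / (P(CO)·P(H₂O)) = 1.2.
(7.0)·(P(H₂)) / ((0.019)·(1.9)) = 1.2
P(H₂) = 0.00619 = 0.0062 atm

P(H₂) = 0.0062 atm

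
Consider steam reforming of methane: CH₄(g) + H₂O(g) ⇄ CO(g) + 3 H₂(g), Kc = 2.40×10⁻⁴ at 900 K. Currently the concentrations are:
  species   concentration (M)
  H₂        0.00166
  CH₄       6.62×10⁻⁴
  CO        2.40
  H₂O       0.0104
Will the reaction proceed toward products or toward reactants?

Qc = [CO]·[H₂]³ / ([CH₄]·[H₂O]) = (2.40)·(0.00166)³ / ((6.62×10⁻⁴)·(0.0104)) = 0.00159
Qc = 0.00159 > Kc = 2.40×10⁻⁴, so the reverse reaction proceeds.

toward reactants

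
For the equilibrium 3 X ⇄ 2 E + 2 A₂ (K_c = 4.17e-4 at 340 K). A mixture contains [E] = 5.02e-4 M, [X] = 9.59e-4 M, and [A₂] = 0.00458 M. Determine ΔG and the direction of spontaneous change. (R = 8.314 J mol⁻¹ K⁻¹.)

ΔG = 7.53 kJ/mol; the forward reaction is non-spontaneous

Q_c = [E]²·[A₂]² / [X]³ = (5.02e-4)²·(0.00458)² / (9.59e-4)³ = 0.00599
ΔG = RT ln(Q_c/K_c) = (8.314 J mol⁻¹ K⁻¹)(340 K) × ln(0.00599/4.17e-4)
   = (2.827 kJ/mol)(2.665) = 7.53 kJ/mol
ΔG > 0, so the forward reaction is non-spontaneous (proceeds in reverse).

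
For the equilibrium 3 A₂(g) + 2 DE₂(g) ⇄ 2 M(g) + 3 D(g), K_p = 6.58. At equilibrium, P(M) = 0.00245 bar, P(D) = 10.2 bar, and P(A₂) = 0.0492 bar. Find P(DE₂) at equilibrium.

P(DE₂) = 2.85 bar

At equilibrium, K_p = P(M)²·P(D)³ / (P(A₂)³·P(DE₂)²) = 6.58.
(0.00245)²·(10.2)³ / ((0.0492)³·(P(DE₂))²) = 6.58
P(DE₂)² = 8.13 ⇒ P(DE₂) = 2.85 bar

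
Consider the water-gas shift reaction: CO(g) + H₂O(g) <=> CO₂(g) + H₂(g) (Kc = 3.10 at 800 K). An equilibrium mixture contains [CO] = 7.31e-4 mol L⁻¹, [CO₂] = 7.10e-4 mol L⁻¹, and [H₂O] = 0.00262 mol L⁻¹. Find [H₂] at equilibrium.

[H₂] = 0.00836 mol L⁻¹

At equilibrium, Kc = [CO₂]·[H₂] / ([CO]·[H₂O]) = 3.10.
(7.10e-4)·([H₂]) / ((7.31e-4)·(0.00262)) = 3.10
[H₂] = 0.00836 mol L⁻¹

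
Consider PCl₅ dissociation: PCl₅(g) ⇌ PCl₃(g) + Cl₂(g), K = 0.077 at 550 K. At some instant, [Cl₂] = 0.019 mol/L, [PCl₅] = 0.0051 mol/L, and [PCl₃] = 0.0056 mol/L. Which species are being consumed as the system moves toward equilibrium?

PCl₅ (reactants)

Q = [PCl₃]·[Cl₂] / [PCl₅] = (0.0056)·(0.019) / (0.0051) = 0.021
Q = 0.021 < K = 0.077: net forward reaction.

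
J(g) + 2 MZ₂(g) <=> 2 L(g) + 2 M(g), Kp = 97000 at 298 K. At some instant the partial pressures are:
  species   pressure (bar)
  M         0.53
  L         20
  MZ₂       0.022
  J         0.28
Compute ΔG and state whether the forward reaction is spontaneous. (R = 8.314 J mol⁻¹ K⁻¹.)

Qp = P(L)²·P(M)² / (P(J)·P(MZ₂)²) = (20)²·(0.53)² / ((0.28)·(0.022)²) = 8.29e5
ΔG = RT ln(Qp/Kp) = (8.314 J mol⁻¹ K⁻¹)(298 K) × ln(8.29e5/97000)
   = (2.478 kJ/mol)(2.146) = 5.32 kJ/mol
ΔG > 0, so the forward reaction is non-spontaneous (proceeds in reverse).

ΔG = 5.32 kJ/mol; the forward reaction is non-spontaneous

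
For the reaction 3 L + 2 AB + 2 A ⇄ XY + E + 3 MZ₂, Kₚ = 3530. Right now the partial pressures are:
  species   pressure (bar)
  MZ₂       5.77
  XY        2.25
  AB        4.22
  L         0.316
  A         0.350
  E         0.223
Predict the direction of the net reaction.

Qₚ = P(XY)·P(E)·P(MZ₂)³ / (P(L)³·P(AB)²·P(A)²) = (2.25)·(0.223)·(5.77)³ / ((0.316)³·(4.22)²·(0.350)²) = 1400
Qₚ = 1400 < Kₚ = 3530, so the forward reaction proceeds.

toward products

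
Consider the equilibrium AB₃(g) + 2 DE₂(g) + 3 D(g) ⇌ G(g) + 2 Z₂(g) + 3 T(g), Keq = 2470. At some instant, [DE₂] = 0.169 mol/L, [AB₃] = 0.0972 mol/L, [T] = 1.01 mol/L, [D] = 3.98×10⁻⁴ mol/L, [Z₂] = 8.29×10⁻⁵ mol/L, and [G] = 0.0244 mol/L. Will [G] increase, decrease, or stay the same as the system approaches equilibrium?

increase

Q = [G]·[Z₂]²·[T]³ / ([AB₃]·[DE₂]²·[D]³) = (0.0244)·(8.29×10⁻⁵)²·(1.01)³ / ((0.0972)·(0.169)²·(3.98×10⁻⁴)³) = 987
Q = 987 < Keq = 2470: net forward reaction.
G is a product, so it increases.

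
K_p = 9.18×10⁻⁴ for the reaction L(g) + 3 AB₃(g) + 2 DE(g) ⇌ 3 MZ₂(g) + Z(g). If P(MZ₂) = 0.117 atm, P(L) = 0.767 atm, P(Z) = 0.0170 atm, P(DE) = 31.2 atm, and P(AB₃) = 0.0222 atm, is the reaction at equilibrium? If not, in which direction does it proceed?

Q_p = P(MZ₂)³·P(Z) / (P(L)·P(AB₃)³·P(DE)²) = (0.117)³·(0.0170) / ((0.767)·(0.0222)³·(31.2)²) = 0.00333
Q_p = 0.00333 > K_p = 9.18×10⁻⁴, so the reverse reaction proceeds.

reverse (toward reactants)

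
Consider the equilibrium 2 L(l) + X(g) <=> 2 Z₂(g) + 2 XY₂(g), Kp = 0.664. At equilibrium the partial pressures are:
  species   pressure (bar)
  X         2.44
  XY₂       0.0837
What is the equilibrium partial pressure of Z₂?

(L is a pure liquid — omitted from Kp.)
At equilibrium, Kp = P(Z₂)²·P(XY₂)² / P(X) = 0.664.
(P(Z₂))²·(0.0837)² / (2.44) = 0.664
P(Z₂)² = 231 ⇒ P(Z₂) = 15.2 bar

P(Z₂) = 15.2 bar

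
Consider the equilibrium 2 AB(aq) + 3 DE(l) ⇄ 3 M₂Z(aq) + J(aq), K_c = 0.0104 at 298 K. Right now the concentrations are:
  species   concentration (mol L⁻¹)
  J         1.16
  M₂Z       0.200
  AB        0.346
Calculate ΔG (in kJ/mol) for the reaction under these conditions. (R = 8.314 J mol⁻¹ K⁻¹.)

ΔG = 4.98 kJ/mol

(DE is a pure liquid — omitted from Q_c.)
Q_c = [M₂Z]³·[J] / [AB]² = (0.200)³·(1.16) / (0.346)² = 0.0775
ΔG = RT ln(Q_c/K_c) = (8.314 J mol⁻¹ K⁻¹)(298 K) × ln(0.0775/0.0104)
   = (2.478 kJ/mol)(2.008) = 4.98 kJ/mol
ΔG > 0, so the forward reaction is non-spontaneous (proceeds in reverse).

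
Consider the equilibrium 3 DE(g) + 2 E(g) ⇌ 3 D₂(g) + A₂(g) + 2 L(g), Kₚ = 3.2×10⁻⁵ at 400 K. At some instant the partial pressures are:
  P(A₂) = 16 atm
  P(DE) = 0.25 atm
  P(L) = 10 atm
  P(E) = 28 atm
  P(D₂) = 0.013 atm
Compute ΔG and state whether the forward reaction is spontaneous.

ΔG = 7.30 kJ/mol; the forward reaction is non-spontaneous

Qₚ = P(D₂)³·P(A₂)·P(L)² / (P(DE)³·P(E)²) = (0.013)³·(16)·(10)² / ((0.25)³·(28)²) = 2.87×10⁻⁴
ΔG = RT ln(Qₚ/Kₚ) = (8.314 J mol⁻¹ K⁻¹)(400 K) × ln(2.87×10⁻⁴/3.2×10⁻⁵)
   = (3.326 kJ/mol)(2.194) = 7.30 kJ/mol
ΔG > 0, so the forward reaction is non-spontaneous (proceeds in reverse).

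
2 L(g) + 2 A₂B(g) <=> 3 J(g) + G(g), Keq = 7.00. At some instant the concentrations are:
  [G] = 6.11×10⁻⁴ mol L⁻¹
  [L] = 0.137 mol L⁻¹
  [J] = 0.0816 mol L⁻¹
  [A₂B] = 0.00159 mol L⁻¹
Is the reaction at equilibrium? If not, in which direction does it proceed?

no net change (already at equilibrium)

Q = [J]³·[G] / ([L]²·[A₂B]²) = (0.0816)³·(6.11×10⁻⁴) / ((0.137)²·(0.00159)²) = 7.00
Q = 7.00 = Keq, so the system is already at equilibrium.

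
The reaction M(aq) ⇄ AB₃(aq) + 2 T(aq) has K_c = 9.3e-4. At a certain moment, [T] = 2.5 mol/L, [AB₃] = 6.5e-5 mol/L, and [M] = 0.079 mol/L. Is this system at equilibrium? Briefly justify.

Q_c = [AB₃]·[T]² / [M] = (6.5e-5)·(2.5)² / (0.079) = 0.0051
Q_c = 0.0051 > K_c = 9.3e-4: net reverse reaction.

no; Q > K, reaction proceeds in reverse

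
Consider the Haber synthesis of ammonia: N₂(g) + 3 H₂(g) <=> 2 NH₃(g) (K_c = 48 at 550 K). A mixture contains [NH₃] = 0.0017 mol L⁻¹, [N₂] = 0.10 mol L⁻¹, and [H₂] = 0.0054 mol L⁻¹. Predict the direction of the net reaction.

Q_c = [NH₃]² / ([N₂]·[H₂]³) = (0.0017)² / ((0.10)·(0.0054)³) = 180
Q_c = 180 > K_c = 48, so the reverse reaction proceeds.

to the left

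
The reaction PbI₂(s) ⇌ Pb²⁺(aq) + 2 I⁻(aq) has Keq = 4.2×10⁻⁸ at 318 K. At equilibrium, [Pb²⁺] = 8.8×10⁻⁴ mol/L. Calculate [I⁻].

(PbI₂ is a pure solid — omitted from Keq.)
At equilibrium, Keq = [Pb²⁺]·[I⁻]² = 4.2×10⁻⁸.
(8.8×10⁻⁴)·([I⁻])² = 4.2×10⁻⁸
[I⁻]² = 4.77×10⁻⁵ ⇒ [I⁻] = 0.0069 mol/L

[I⁻] = 0.0069 mol/L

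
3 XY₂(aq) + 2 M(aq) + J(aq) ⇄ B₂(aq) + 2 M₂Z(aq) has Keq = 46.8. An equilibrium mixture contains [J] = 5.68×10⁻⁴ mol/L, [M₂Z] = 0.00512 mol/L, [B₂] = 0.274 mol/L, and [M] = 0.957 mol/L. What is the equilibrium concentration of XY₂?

At equilibrium, Keq = [B₂]·[M₂Z]² / ([XY₂]³·[M]²·[J]) = 46.8.
(0.274)·(0.00512)² / (([XY₂])³·(0.957)²·(5.68×10⁻⁴)) = 46.8
[XY₂]³ = 2.95×10⁻⁴ ⇒ [XY₂] = 0.0666 mol/L

[XY₂] = 0.0666 mol/L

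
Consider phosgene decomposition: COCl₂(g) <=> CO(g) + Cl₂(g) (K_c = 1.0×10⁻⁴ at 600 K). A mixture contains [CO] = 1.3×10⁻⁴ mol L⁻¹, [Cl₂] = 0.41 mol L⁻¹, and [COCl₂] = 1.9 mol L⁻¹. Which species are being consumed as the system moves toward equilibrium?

Q_c = [CO]·[Cl₂] / [COCl₂] = (1.3×10⁻⁴)·(0.41) / (1.9) = 2.8×10⁻⁵
Q_c = 2.8×10⁻⁵ < K_c = 1.0×10⁻⁴: net forward reaction.

COCl₂ (reactants)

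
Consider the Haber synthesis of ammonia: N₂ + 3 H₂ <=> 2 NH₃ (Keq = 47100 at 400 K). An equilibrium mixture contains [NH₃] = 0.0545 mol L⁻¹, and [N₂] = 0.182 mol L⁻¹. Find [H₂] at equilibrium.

[H₂] = 0.00702 mol L⁻¹

At equilibrium, Keq = [NH₃]² / ([N₂]·[H₂]³) = 47100.
(0.0545)² / ((0.182)·([H₂])³) = 47100
[H₂]³ = 3.46×10⁻⁷ ⇒ [H₂] = 0.00702 mol L⁻¹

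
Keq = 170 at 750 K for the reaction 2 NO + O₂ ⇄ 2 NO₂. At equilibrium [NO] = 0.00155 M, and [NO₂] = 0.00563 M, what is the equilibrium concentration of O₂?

At equilibrium, Keq = [NO₂]² / ([NO]²·[O₂]) = 170.
(0.00563)² / ((0.00155)²·([O₂])) = 170
[O₂] = 0.0776 M

[O₂] = 0.0776 M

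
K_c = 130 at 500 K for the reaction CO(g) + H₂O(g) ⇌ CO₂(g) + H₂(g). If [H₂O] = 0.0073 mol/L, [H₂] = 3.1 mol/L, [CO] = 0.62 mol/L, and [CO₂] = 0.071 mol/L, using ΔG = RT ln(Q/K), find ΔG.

ΔG = -4.09 kJ/mol

Q_c = [CO₂]·[H₂] / ([CO]·[H₂O]) = (0.071)·(3.1) / ((0.62)·(0.0073)) = 48.6
ΔG = RT ln(Q_c/K_c) = (8.314 J mol⁻¹ K⁻¹)(500 K) × ln(48.6/130)
   = (4.157 kJ/mol)(-0.9839) = -4.09 kJ/mol
ΔG < 0, so the forward reaction is spontaneous (proceeds forward).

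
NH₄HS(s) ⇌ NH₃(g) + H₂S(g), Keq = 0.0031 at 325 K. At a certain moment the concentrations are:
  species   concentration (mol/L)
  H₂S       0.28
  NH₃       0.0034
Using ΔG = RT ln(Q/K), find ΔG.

(NH₄HS is a pure solid — omitted from Q.)
Q = [NH₃]·[H₂S] = (0.0034)·(0.28) = 9.52×10⁻⁴
ΔG = RT ln(Q/Keq) = (8.314 J mol⁻¹ K⁻¹)(325 K) × ln(9.52×10⁻⁴/0.0031)
   = (2.702 kJ/mol)(-1.181) = -3.19 kJ/mol
ΔG < 0, so the forward reaction is spontaneous (proceeds forward).

ΔG = -3.19 kJ/mol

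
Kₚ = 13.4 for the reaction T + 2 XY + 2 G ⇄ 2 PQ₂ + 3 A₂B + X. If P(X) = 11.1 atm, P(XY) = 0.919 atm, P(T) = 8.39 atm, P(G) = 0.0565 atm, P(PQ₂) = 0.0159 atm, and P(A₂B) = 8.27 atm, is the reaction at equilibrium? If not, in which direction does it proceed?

Qₚ = P(PQ₂)²·P(A₂B)³·P(X) / (P(T)·P(XY)²·P(G)²) = (0.0159)²·(8.27)³·(11.1) / ((8.39)·(0.919)²·(0.0565)²) = 70.2
Qₚ = 70.2 > Kₚ = 13.4, so the reverse reaction proceeds.

in the reverse direction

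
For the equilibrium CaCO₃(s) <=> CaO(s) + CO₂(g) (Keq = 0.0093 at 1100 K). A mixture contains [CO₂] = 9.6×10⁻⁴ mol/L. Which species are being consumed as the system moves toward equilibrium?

CaCO₃ (reactants)

(CaCO₃, CaO are pure solids — omitted from Q.)
Q = [CO₂] = 9.6×10⁻⁴
Q = 9.6×10⁻⁴ < Keq = 0.0093: net forward reaction.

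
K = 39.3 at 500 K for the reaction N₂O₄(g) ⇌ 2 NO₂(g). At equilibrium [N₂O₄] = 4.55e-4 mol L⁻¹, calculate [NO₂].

[NO₂] = 0.134 mol L⁻¹

At equilibrium, K = [NO₂]² / [N₂O₄] = 39.3.
([NO₂])² / (4.55e-4) = 39.3
[NO₂]² = 0.0179 ⇒ [NO₂] = 0.134 mol L⁻¹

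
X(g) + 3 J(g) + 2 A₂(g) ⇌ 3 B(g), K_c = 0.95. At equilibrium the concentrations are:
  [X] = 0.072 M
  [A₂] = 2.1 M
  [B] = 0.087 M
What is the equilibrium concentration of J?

[J] = 0.13 M

At equilibrium, K_c = [B]³ / ([X]·[J]³·[A₂]²) = 0.95.
(0.087)³ / ((0.072)·([J])³·(2.1)²) = 0.95
[J]³ = 0.00218 ⇒ [J] = 0.13 M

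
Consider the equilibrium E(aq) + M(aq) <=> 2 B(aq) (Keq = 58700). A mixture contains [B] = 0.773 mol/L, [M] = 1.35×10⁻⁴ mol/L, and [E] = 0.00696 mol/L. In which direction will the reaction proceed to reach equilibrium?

to the left

Q = [B]² / ([E]·[M]) = (0.773)² / ((0.00696)·(1.35×10⁻⁴)) = 6.36×10⁵
Q = 6.36×10⁵ > Keq = 58700, so the reverse reaction proceeds.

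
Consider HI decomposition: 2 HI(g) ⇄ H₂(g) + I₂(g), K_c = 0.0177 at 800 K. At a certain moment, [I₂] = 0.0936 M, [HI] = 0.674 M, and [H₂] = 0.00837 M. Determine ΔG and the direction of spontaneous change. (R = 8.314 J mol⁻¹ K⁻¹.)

Q_c = [H₂]·[I₂] / [HI]² = (0.00837)·(0.0936) / (0.674)² = 0.00172
ΔG = RT ln(Q_c/K_c) = (8.314 J mol⁻¹ K⁻¹)(800 K) × ln(0.00172/0.0177)
   = (6.651 kJ/mol)(-2.331) = -15.5 kJ/mol
ΔG < 0, so the forward reaction is spontaneous (proceeds forward).

ΔG = -15.5 kJ/mol; the forward reaction is spontaneous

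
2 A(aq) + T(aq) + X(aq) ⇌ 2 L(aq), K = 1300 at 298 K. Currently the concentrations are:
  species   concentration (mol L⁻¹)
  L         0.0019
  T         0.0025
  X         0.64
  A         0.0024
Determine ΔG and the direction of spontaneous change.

ΔG = -2.97 kJ/mol; the forward reaction is spontaneous

Q = [L]² / ([A]²·[T]·[X]) = (0.0019)² / ((0.0024)²·(0.0025)·(0.64)) = 392
ΔG = RT ln(Q/K) = (8.314 J mol⁻¹ K⁻¹)(298 K) × ln(392/1300)
   = (2.478 kJ/mol)(-1.199) = -2.97 kJ/mol
ΔG < 0, so the forward reaction is spontaneous (proceeds forward).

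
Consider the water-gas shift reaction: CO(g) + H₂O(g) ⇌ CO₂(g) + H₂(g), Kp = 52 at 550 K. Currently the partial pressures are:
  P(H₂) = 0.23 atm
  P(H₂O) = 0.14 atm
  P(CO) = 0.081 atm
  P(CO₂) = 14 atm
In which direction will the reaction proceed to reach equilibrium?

Qp = P(CO₂)·P(H₂) / (P(CO)·P(H₂O)) = (14)·(0.23) / ((0.081)·(0.14)) = 280
Qp = 280 > Kp = 52, so the reverse reaction proceeds.

reverse (toward reactants)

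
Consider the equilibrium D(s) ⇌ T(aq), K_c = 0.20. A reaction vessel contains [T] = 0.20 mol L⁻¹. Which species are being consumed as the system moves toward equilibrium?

(D is a pure solid — omitted from Q_c.)
Q_c = [T] = 0.20
Q_c = 0.20 = K_c; the system is at equilibrium.

none (at equilibrium)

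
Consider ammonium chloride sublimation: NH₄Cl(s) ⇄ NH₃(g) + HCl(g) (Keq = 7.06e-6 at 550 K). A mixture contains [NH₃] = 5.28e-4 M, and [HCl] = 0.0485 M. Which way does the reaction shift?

reverse (toward reactants)

(NH₄Cl is a pure solid — omitted from Q.)
Q = [NH₃]·[HCl] = (5.28e-4)·(0.0485) = 2.56e-5
Q = 2.56e-5 > Keq = 7.06e-6, so the reverse reaction proceeds.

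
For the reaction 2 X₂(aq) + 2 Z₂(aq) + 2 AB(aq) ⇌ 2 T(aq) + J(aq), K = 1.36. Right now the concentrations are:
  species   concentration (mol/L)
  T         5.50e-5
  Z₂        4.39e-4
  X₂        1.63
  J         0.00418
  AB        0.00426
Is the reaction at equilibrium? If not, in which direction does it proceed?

Q = [T]²·[J] / ([X₂]²·[Z₂]²·[AB]²) = (5.50e-5)²·(0.00418) / ((1.63)²·(4.39e-4)²·(0.00426)²) = 1.36
Q = 1.36 = K, so the system is already at equilibrium.

no net change (already at equilibrium)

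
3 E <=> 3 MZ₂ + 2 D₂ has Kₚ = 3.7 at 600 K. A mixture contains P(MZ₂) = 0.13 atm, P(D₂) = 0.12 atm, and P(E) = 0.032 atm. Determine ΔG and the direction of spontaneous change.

Qₚ = P(MZ₂)³·P(D₂)² / P(E)³ = (0.13)³·(0.12)² / (0.032)³ = 0.965
ΔG = RT ln(Qₚ/Kₚ) = (8.314 J mol⁻¹ K⁻¹)(600 K) × ln(0.965/3.7)
   = (4.988 kJ/mol)(-1.344) = -6.70 kJ/mol
ΔG < 0, so the forward reaction is spontaneous (proceeds forward).

ΔG = -6.70 kJ/mol; the forward reaction is spontaneous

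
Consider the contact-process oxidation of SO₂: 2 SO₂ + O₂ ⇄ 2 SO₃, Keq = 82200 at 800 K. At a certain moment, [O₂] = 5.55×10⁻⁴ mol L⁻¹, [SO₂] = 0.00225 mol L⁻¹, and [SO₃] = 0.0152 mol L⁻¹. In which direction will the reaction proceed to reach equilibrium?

Q = [SO₃]² / ([SO₂]²·[O₂]) = (0.0152)² / ((0.00225)²·(5.55×10⁻⁴)) = 82200
Q = 82200 = Keq, so the system is already at equilibrium.

at equilibrium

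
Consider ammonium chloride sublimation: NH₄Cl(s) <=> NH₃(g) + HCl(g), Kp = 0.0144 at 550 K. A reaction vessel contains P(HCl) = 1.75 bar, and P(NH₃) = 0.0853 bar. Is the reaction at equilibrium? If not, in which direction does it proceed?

(NH₄Cl is a pure solid — omitted from Qp.)
Qp = P(NH₃)·P(HCl) = (0.0853)·(1.75) = 0.149
Qp = 0.149 > Kp = 0.0144, so the reverse reaction proceeds.

toward reactants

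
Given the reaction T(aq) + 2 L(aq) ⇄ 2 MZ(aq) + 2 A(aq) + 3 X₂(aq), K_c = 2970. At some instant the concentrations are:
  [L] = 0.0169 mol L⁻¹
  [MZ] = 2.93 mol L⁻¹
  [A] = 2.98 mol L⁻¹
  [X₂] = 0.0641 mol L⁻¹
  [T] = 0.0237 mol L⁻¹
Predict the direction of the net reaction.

Q_c = [MZ]²·[A]²·[X₂]³ / ([T]·[L]²) = (2.93)²·(2.98)²·(0.0641)³ / ((0.0237)·(0.0169)²) = 2970
Q_c = 2970 = K_c, so the system is already at equilibrium.

no net change (already at equilibrium)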